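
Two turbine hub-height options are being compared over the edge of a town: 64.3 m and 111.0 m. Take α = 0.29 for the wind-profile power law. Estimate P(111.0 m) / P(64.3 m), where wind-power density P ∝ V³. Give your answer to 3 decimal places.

Speed ratio: V_B/V_A = (z_B/z_A)^α = (111.0/64.3)^0.29 = (1.7263)^0.29 = 1.17155
Power-density ratio: P_B/P_A = (V_B/V_A)³ = (1.17155)³ = 1.60801

1.608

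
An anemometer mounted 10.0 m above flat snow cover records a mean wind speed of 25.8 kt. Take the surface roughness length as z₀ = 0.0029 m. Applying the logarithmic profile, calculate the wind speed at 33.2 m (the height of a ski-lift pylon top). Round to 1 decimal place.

Log law: V(z) ∝ ln(z/z₀), so V₂/V₁ = ln(z₂/z₀) / ln(z₁/z₀).
ln(33.2/0.0029) = 9.3456, ln(10.0/0.0029) = 8.1456
V₂ = 25.8 × 9.3456/8.1456 = 25.8 × 1.1473 = 29.6007 kt

29.6 kt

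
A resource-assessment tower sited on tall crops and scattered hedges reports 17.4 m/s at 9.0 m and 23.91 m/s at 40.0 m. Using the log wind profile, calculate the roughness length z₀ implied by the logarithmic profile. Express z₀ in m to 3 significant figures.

Log law: V(z) ∝ ln(z/z₀). With r = V₁/V₂ = 17.4/23.91 = 0.72773,
r · ln(z₂/z₀) = ln(z₁/z₀) ⇒ ln z₀ = (ln z₁ − r·ln z₂)/(1 − r)
ln z₀ = (2.19722 − 0.72773×3.68888) / 0.27227 = -1.7897
z₀ = exp(-1.7897) = 0.1670 m

z₀ ≈ 0.167 m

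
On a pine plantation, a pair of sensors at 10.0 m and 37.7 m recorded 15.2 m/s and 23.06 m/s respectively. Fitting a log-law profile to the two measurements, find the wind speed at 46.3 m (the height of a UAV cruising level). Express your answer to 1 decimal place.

Log law: V ∝ ln(z/z₀). From the pair, with r = V₁/V₂ = 0.65915,
ln z₀ = (ln z₁ − r·ln z₂)/(1 − r) = (2.3026 − 0.65915×3.6297)/0.34085 = -0.2638 → z₀ = 0.7682 m
V₃ = V₁ · ln(z₃/z₀)/ln(z₁/z₀) = 15.2 × 4.0989/2.5664 = 24.2770 m/s

24.3 m/s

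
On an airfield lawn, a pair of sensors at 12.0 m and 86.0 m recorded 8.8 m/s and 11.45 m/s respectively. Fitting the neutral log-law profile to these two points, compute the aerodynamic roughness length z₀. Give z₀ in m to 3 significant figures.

z₀ ≈ 0.0173 m

Log law: V(z) ∝ ln(z/z₀). With r = V₁/V₂ = 8.8/11.45 = 0.76856,
r · ln(z₂/z₀) = ln(z₁/z₀) ⇒ ln z₀ = (ln z₁ − r·ln z₂)/(1 − r)
ln z₀ = (2.48491 − 0.76856×4.45435) / 0.23144 = -4.0551
z₀ = exp(-4.0551) = 0.01733 m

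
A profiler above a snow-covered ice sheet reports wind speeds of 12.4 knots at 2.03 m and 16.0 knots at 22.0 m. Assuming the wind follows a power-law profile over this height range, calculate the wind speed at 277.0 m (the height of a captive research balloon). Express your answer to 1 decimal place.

First find α: α = ln(V₂/V₁)/ln(z₂/z₁) = ln(16.0/12.4)/ln(22.0/2.03) = 0.25489/2.38301 = 0.1070
Extrapolate from 22.0 m to 277.0 m: V₃ = 16.0 × (277.0/22.0)^0.1070 = 16.0 × 1.3112 = 20.9790 knots

21.0 knots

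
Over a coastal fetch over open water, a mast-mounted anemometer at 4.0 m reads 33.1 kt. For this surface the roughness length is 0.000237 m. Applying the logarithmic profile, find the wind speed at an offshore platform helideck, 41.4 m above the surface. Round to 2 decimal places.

Log law: V(z) ∝ ln(z/z₀), so V₂/V₁ = ln(z₂/z₀) / ln(z₁/z₀).
ln(41.4/0.000237) = 12.0707, ln(4.0/0.000237) = 9.7337
V₂ = 33.1 × 12.0707/9.7337 = 33.1 × 1.2401 = 41.0470 kt

41.05 kt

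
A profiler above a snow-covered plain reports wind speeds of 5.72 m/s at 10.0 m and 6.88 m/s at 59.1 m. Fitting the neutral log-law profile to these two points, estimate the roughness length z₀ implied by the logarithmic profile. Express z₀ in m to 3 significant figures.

z₀ ≈ 0.00157 m

Log law: V(z) ∝ ln(z/z₀). With r = V₁/V₂ = 5.72/6.88 = 0.83140,
r · ln(z₂/z₀) = ln(z₁/z₀) ⇒ ln z₀ = (ln z₁ − r·ln z₂)/(1 − r)
ln z₀ = (2.30259 − 0.83140×4.07923) / 0.16860 = -6.4581
z₀ = exp(-6.4581) = 0.001568 m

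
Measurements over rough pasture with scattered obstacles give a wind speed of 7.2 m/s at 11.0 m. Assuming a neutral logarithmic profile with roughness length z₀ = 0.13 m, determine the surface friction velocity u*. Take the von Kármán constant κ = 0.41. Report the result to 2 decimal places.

Log law: V(z) = (u*/κ) · ln(z/z₀) ⇒ u* = κ · V / ln(z/z₀)
u* = 0.41 × 7.2 / ln(11.0/0.13) = 0.41 × 7.2 / 4.4381
   = 2.9520 / 4.4381 = 0.6651 m/s

u* ≈ 0.67 m/s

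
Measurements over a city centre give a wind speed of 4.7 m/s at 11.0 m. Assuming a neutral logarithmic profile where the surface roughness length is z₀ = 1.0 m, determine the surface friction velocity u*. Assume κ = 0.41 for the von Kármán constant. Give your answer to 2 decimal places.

u* ≈ 0.80 m/s

Log law: V(z) = (u*/κ) · ln(z/z₀) ⇒ u* = κ · V / ln(z/z₀)
u* = 0.41 × 4.7 / ln(11.0/1.0) = 0.41 × 4.7 / 2.3979
   = 1.9270 / 2.3979 = 0.8036 m/s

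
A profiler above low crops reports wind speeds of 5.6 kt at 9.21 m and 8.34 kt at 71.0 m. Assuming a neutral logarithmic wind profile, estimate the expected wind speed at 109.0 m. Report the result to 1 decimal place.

Log law: V ∝ ln(z/z₀). From the pair, with r = V₁/V₂ = 0.67146,
ln z₀ = (ln z₁ − r·ln z₂)/(1 − r) = (2.2203 − 0.67146×4.2627)/0.32854 = -1.9539 → z₀ = 0.1417 m
V₃ = V₁ · ln(z₃/z₀)/ln(z₁/z₀) = 5.6 × 6.6453/4.1742 = 8.9151 kt

8.9 kt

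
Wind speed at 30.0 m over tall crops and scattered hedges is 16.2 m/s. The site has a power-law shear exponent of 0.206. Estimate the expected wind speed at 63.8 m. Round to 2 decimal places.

18.92 m/s

Power-law profile: V₂ = V₁ · (z₂/z₁)^α
V₂ = 16.2 × (63.8/30.0)^0.206 = 16.2 × (2.1267)^0.206
    = 16.2 × 1.1682 = 18.9244 m/s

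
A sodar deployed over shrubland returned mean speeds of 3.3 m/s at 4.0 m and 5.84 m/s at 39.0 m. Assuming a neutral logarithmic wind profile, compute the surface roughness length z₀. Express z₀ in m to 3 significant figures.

z₀ ≈ 0.208 m

Log law: V(z) ∝ ln(z/z₀). With r = V₁/V₂ = 3.3/5.84 = 0.56507,
r · ln(z₂/z₀) = ln(z₁/z₀) ⇒ ln z₀ = (ln z₁ − r·ln z₂)/(1 − r)
ln z₀ = (1.38629 − 0.56507×3.66356) / 0.43493 = -1.5724
z₀ = exp(-1.5724) = 0.2076 m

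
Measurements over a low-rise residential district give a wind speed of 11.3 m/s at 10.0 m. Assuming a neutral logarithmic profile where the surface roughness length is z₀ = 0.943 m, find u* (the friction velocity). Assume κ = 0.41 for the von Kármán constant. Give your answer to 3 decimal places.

u* ≈ 1.962 m/s

Log law: V(z) = (u*/κ) · ln(z/z₀) ⇒ u* = κ · V / ln(z/z₀)
u* = 0.41 × 11.3 / ln(10.0/0.943) = 0.41 × 11.3 / 2.3613
   = 4.6330 / 2.3613 = 1.9621 m/s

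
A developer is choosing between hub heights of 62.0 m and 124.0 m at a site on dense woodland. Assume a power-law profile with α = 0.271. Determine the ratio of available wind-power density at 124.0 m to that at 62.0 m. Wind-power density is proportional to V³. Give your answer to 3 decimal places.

1.757

Speed ratio: V_B/V_A = (z_B/z_A)^α = (124.0/62.0)^0.271 = (2.0000)^0.271 = 1.20664
Power-density ratio: P_B/P_A = (V_B/V_A)³ = (1.20664)³ = 1.75686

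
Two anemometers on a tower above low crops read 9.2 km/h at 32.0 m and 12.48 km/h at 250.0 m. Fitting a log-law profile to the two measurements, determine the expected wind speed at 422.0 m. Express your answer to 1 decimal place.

13.3 km/h

Log law: V ∝ ln(z/z₀). From the pair, with r = V₁/V₂ = 0.73718,
ln z₀ = (ln z₁ − r·ln z₂)/(1 − r) = (3.4657 − 0.73718×5.5215)/0.26282 = -2.3003 → z₀ = 0.1002 m
V₃ = V₁ · ln(z₃/z₀)/ln(z₁/z₀) = 9.2 × 8.3453/5.7661 = 13.3153 km/h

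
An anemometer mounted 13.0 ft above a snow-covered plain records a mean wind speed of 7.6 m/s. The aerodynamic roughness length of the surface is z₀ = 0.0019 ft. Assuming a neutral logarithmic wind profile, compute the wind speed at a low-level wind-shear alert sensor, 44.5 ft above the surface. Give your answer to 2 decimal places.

Log law: V(z) ∝ ln(z/z₀), so V₂/V₁ = ln(z₂/z₀) / ln(z₁/z₀).
ln(44.5/0.0019) = 10.0614, ln(13.0/0.0019) = 8.8309
V₂ = 7.6 × 10.0614/8.8309 = 7.6 × 1.1393 = 8.6590 m/s

8.66 m/s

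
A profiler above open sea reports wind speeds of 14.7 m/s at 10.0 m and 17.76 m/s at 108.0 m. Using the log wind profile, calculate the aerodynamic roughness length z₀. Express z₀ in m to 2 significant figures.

z₀ ≈ 0.00011 m

Log law: V(z) ∝ ln(z/z₀). With r = V₁/V₂ = 14.7/17.76 = 0.82770,
r · ln(z₂/z₀) = ln(z₁/z₀) ⇒ ln z₀ = (ln z₁ − r·ln z₂)/(1 − r)
ln z₀ = (2.30259 − 0.82770×4.68213) / 0.17230 = -9.1286
z₀ = exp(-9.1286) = 0.0001085 m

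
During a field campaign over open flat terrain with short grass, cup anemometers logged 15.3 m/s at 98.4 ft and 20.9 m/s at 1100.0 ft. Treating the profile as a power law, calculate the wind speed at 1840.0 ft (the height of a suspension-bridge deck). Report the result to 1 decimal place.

22.3 m/s

First find α: α = ln(V₂/V₁)/ln(z₂/z₁) = ln(20.9/15.3)/ln(1100.0/98.4) = 0.31190/2.41402 = 0.1292
Extrapolate from 1100.0 ft to 1840.0 ft: V₃ = 20.9 × (1840.0/1100.0)^0.1292 = 20.9 × 1.0687 = 22.3364 m/s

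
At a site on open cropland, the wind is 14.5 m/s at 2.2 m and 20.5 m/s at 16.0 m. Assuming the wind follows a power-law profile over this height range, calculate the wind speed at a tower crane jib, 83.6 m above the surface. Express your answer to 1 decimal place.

First find α: α = ln(V₂/V₁)/ln(z₂/z₁) = ln(20.5/14.5)/ln(16.0/2.2) = 0.34628/1.98413 = 0.1745
Extrapolate from 16.0 m to 83.6 m: V₃ = 20.5 × (83.6/16.0)^0.1745 = 20.5 × 1.3345 = 27.3575 m/s

27.4 m/s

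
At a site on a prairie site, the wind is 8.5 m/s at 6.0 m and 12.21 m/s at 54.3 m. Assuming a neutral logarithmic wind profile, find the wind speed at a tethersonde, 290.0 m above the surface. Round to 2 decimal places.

Log law: V ∝ ln(z/z₀). From the pair, with r = V₁/V₂ = 0.69615,
ln z₀ = (ln z₁ − r·ln z₂)/(1 − r) = (1.7918 − 0.69615×3.9945)/0.30385 = -3.2550 → z₀ = 0.03858 m
V₃ = V₁ · ln(z₃/z₀)/ln(z₁/z₀) = 8.5 × 8.9249/5.0468 = 15.0317 m/s

15.03 m/s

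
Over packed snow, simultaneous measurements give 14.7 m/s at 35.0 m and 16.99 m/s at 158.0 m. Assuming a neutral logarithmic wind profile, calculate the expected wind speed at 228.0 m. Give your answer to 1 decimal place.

Log law: V ∝ ln(z/z₀). From the pair, with r = V₁/V₂ = 0.86521,
ln z₀ = (ln z₁ − r·ln z₂)/(1 − r) = (3.5553 − 0.86521×5.0626)/0.13479 = -6.1200 → z₀ = 0.002198 m
V₃ = V₁ · ln(z₃/z₀)/ln(z₁/z₀) = 14.7 × 11.5493/9.6753 = 17.5472 m/s

17.5 m/s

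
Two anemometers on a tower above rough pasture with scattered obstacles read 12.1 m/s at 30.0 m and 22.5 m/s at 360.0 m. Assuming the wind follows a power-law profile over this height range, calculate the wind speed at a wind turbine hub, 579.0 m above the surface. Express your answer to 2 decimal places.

25.33 m/s

First find α: α = ln(V₂/V₁)/ln(z₂/z₁) = ln(22.5/12.1)/ln(360.0/30.0) = 0.62031/2.48491 = 0.2496
Extrapolate from 360.0 m to 579.0 m: V₃ = 22.5 × (579.0/360.0)^0.2496 = 22.5 × 1.1259 = 25.3338 m/s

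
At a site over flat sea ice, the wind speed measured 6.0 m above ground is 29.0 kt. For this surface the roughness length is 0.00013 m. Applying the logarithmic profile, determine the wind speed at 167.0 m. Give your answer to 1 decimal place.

Log law: V(z) ∝ ln(z/z₀), so V₂/V₁ = ln(z₂/z₀) / ln(z₁/z₀).
ln(167.0/0.00013) = 14.0660, ln(6.0/0.00013) = 10.7397
V₂ = 29.0 × 14.0660/10.7397 = 29.0 × 1.3097 = 37.9817 kt

38.0 kt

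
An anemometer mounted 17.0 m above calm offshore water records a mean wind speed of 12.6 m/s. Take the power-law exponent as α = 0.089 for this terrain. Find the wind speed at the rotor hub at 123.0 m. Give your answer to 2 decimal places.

Power-law profile: V₂ = V₁ · (z₂/z₁)^α
V₂ = 12.6 × (123.0/17.0)^0.089 = 12.6 × (7.2353)^0.089
    = 12.6 × 1.1926 = 15.0266 m/s

15.03 m/s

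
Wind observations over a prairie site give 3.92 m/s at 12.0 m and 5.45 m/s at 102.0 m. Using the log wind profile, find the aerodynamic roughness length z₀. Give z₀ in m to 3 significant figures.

Log law: V(z) ∝ ln(z/z₀). With r = V₁/V₂ = 3.92/5.45 = 0.71927,
r · ln(z₂/z₀) = ln(z₁/z₀) ⇒ ln z₀ = (ln z₁ − r·ln z₂)/(1 − r)
ln z₀ = (2.48491 − 0.71927×4.62497) / 0.28073 = -2.9981
z₀ = exp(-2.9981) = 0.04988 m

z₀ ≈ 0.0499 m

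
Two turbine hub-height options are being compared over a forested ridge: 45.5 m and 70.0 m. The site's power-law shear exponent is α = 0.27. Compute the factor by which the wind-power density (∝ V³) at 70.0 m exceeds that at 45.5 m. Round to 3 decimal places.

Speed ratio: V_B/V_A = (z_B/z_A)^α = (70.0/45.5)^0.27 = (1.5385)^0.27 = 1.12335
Power-density ratio: P_B/P_A = (V_B/V_A)³ = (1.12335)³ = 1.41756

1.418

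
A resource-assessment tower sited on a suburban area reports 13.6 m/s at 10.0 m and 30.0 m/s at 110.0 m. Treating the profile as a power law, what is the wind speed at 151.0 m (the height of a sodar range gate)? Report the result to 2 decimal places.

33.31 m/s

First find α: α = ln(V₂/V₁)/ln(z₂/z₁) = ln(30.0/13.6)/ln(110.0/10.0) = 0.79113/2.39790 = 0.3299
Extrapolate from 110.0 m to 151.0 m: V₃ = 30.0 × (151.0/110.0)^0.3299 = 30.0 × 1.1102 = 33.3053 m/s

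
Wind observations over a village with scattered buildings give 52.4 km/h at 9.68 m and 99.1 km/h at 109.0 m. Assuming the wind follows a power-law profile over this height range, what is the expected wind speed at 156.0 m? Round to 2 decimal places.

108.91 km/h

First find α: α = ln(V₂/V₁)/ln(z₂/z₁) = ln(99.1/52.4)/ln(109.0/9.68) = 0.63722/2.42129 = 0.2632
Extrapolate from 109.0 m to 156.0 m: V₃ = 99.1 × (156.0/109.0)^0.2632 = 99.1 × 1.0989 = 108.9054 km/h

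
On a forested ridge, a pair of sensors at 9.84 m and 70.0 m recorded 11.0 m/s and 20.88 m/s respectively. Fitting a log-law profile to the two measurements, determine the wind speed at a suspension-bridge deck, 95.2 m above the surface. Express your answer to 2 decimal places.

Log law: V ∝ ln(z/z₀). From the pair, with r = V₁/V₂ = 0.52682,
ln z₀ = (ln z₁ − r·ln z₂)/(1 − r) = (2.2865 − 0.52682×4.2485)/0.47318 = 0.1020 → z₀ = 1.107 m
V₃ = V₁ · ln(z₃/z₀)/ln(z₁/z₀) = 11.0 × 4.4540/2.1845 = 22.4284 m/s

22.43 m/s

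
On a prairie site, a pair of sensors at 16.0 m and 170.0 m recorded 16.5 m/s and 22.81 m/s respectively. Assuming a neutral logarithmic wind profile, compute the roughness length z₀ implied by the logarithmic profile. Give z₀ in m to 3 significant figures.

Log law: V(z) ∝ ln(z/z₀). With r = V₁/V₂ = 16.5/22.81 = 0.72337,
r · ln(z₂/z₀) = ln(z₁/z₀) ⇒ ln z₀ = (ln z₁ − r·ln z₂)/(1 − r)
ln z₀ = (2.77259 − 0.72337×5.13580) / 0.27663 = -3.4070
z₀ = exp(-3.4070) = 0.03314 m

z₀ ≈ 0.0331 m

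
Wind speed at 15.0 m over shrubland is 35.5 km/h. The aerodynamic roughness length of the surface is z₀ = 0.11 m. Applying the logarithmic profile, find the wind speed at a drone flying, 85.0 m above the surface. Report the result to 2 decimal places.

48.03 km/h

Log law: V(z) ∝ ln(z/z₀), so V₂/V₁ = ln(z₂/z₀) / ln(z₁/z₀).
ln(85.0/0.11) = 6.6499, ln(15.0/0.11) = 4.9153
V₂ = 35.5 × 6.6499/4.9153 = 35.5 × 1.3529 = 48.0278 km/h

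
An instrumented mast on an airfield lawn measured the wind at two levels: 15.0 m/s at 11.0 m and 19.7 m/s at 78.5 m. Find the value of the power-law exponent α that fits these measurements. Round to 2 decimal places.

α ≈ 0.14

Power law: V₂/V₁ = (z₂/z₁)^α ⇒ α = ln(V₂/V₁) / ln(z₂/z₁)
α = ln(19.7/15.0) / ln(78.5/11.0) = ln(1.3133) / ln(7.1364)
  = 0.27257 / 1.96520 = 0.13870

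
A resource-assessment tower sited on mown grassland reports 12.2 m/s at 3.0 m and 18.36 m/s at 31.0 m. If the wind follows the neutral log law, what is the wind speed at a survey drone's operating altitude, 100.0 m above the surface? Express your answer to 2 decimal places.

21.45 m/s

Log law: V ∝ ln(z/z₀). From the pair, with r = V₁/V₂ = 0.66449,
ln z₀ = (ln z₁ − r·ln z₂)/(1 − r) = (1.0986 − 0.66449×3.4340)/0.33551 = -3.5266 → z₀ = 0.02940 m
V₃ = V₁ · ln(z₃/z₀)/ln(z₁/z₀) = 12.2 × 8.1318/4.6253 = 21.4492 m/s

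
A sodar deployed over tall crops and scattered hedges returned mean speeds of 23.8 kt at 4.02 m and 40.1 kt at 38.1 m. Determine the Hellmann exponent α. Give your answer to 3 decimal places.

Power law: V₂/V₁ = (z₂/z₁)^α ⇒ α = ln(V₂/V₁) / ln(z₂/z₁)
α = ln(40.1/23.8) / ln(38.1/4.02) = ln(1.6849) / ln(9.4776)
  = 0.52169 / 2.24893 = 0.23197

α ≈ 0.232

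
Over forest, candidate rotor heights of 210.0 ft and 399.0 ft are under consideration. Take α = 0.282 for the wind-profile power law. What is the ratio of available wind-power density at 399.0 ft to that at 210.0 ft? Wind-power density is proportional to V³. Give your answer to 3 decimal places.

Speed ratio: V_B/V_A = (z_B/z_A)^α = (399.0/210.0)^0.282 = (1.9000)^0.282 = 1.19842
Power-density ratio: P_B/P_A = (V_B/V_A)³ = (1.19842)³ = 1.72118

1.721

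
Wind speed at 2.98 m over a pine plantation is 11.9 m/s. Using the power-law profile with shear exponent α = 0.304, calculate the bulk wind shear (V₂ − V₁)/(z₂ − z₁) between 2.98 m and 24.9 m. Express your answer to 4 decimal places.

Power law: V₂ = V₁ · (z₂/z₁)^α = 11.9 × (8.3557)^0.304 = 22.6898 m/s
ΔV/Δz = (22.6898 − 11.9)/(24.9 − 2.98) = 10.7898/21.9200 = 0.49223 m/s/m

0.4922 m/s/m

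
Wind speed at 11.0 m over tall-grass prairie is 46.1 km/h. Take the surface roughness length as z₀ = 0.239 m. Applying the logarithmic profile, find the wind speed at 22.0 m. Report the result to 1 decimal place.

54.4 km/h

Log law: V(z) ∝ ln(z/z₀), so V₂/V₁ = ln(z₂/z₀) / ln(z₁/z₀).
ln(22.0/0.239) = 4.5223, ln(11.0/0.239) = 3.8292
V₂ = 46.1 × 4.5223/3.8292 = 46.1 × 1.1810 = 54.4449 km/h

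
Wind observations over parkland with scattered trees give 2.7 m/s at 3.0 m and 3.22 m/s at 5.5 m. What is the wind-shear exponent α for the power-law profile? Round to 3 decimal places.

α ≈ 0.291

Power law: V₂/V₁ = (z₂/z₁)^α ⇒ α = ln(V₂/V₁) / ln(z₂/z₁)
α = ln(3.22/2.7) / ln(5.5/3.0) = ln(1.1926) / ln(1.8333)
  = 0.17613 / 0.60614 = 0.29058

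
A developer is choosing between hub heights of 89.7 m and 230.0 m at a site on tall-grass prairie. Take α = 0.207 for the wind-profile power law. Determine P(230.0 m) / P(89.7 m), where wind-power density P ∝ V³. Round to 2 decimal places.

1.79

Speed ratio: V_B/V_A = (z_B/z_A)^α = (230.0/89.7)^0.207 = (2.5641)^0.207 = 1.21521
Power-density ratio: P_B/P_A = (V_B/V_A)³ = (1.21521)³ = 1.79452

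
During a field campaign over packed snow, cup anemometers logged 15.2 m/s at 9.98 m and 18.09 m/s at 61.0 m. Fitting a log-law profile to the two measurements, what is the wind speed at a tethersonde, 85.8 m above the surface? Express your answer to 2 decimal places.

Log law: V ∝ ln(z/z₀). From the pair, with r = V₁/V₂ = 0.84024,
ln z₀ = (ln z₁ − r·ln z₂)/(1 − r) = (2.3006 − 0.84024×4.1109)/0.15976 = -7.2207 → z₀ = 0.0007313 m
V₃ = V₁ · ln(z₃/z₀)/ln(z₁/z₀) = 15.2 × 11.6727/9.5213 = 18.6346 m/s

18.63 m/s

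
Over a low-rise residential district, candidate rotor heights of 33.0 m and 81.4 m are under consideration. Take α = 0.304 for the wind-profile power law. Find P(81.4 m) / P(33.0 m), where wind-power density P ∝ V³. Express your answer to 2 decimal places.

Speed ratio: V_B/V_A = (z_B/z_A)^α = (81.4/33.0)^0.304 = (2.4667)^0.304 = 1.31584
Power-density ratio: P_B/P_A = (V_B/V_A)³ = (1.31584)³ = 2.27827

2.28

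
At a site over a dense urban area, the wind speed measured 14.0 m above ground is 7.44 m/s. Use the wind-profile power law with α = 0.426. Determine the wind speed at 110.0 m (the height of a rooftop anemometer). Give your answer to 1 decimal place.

Power-law profile: V₂ = V₁ · (z₂/z₁)^α
V₂ = 7.44 × (110.0/14.0)^0.426 = 7.44 × (7.8571)^0.426
    = 7.44 × 2.4065 = 17.9042 m/s

17.9 m/s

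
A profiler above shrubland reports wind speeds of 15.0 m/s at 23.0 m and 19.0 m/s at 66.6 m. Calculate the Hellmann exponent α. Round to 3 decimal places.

Power law: V₂/V₁ = (z₂/z₁)^α ⇒ α = ln(V₂/V₁) / ln(z₂/z₁)
α = ln(19.0/15.0) / ln(66.6/23.0) = ln(1.2667) / ln(2.8957)
  = 0.23639 / 1.06321 = 0.22233

α ≈ 0.222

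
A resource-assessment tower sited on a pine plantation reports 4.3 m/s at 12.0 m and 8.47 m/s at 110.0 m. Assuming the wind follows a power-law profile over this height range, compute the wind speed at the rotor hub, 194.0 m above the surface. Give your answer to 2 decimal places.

10.08 m/s

First find α: α = ln(V₂/V₁)/ln(z₂/z₁) = ln(8.47/4.3)/ln(110.0/12.0) = 0.67792/2.21557 = 0.3060
Extrapolate from 110.0 m to 194.0 m: V₃ = 8.47 × (194.0/110.0)^0.3060 = 8.47 × 1.1896 = 10.0758 m/s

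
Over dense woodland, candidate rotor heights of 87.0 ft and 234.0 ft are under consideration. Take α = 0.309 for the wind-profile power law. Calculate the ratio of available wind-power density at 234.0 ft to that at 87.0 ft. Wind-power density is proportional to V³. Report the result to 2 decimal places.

2.50

Speed ratio: V_B/V_A = (z_B/z_A)^α = (234.0/87.0)^0.309 = (2.6897)^0.309 = 1.35761
Power-density ratio: P_B/P_A = (V_B/V_A)³ = (1.35761)³ = 2.50224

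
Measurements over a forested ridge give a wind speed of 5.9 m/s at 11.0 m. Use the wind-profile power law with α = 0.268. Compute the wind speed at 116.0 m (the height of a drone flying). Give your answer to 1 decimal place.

Power-law profile: V₂ = V₁ · (z₂/z₁)^α
V₂ = 5.9 × (116.0/11.0)^0.268 = 5.9 × (10.5455)^0.268
    = 5.9 × 1.8801 = 11.0926 m/s

11.1 m/s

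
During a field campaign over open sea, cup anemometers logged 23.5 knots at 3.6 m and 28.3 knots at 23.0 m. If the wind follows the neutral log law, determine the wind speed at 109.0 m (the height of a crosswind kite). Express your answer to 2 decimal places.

Log law: V ∝ ln(z/z₀). From the pair, with r = V₁/V₂ = 0.83039,
ln z₀ = (ln z₁ − r·ln z₂)/(1 − r) = (1.2809 − 0.83039×3.1355)/0.16961 = -7.7987 → z₀ = 0.0004103 m
V₃ = V₁ · ln(z₃/z₀)/ln(z₁/z₀) = 23.5 × 12.4900/9.0796 = 32.3269 knots

32.33 knots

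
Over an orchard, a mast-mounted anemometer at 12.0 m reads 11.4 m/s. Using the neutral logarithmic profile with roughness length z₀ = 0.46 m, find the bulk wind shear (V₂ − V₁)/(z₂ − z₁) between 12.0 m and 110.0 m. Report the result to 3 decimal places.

Log law: V₂ = V₁ · ln(z₂/z₀)/ln(z₁/z₀) = 11.4 × 5.4770/3.2614 = 19.1443 m/s
ΔV/Δz = (19.1443 − 11.4)/(110.0 − 12.0) = 7.7443/98.0000 = 0.07902 m/s/m

0.079 m/s/m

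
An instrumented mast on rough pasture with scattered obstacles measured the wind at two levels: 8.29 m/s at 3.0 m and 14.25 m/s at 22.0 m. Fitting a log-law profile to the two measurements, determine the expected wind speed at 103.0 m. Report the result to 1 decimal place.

Log law: V ∝ ln(z/z₀). From the pair, with r = V₁/V₂ = 0.58175,
ln z₀ = (ln z₁ − r·ln z₂)/(1 − r) = (1.0986 − 0.58175×3.0910)/0.41825 = -1.6727 → z₀ = 0.1877 m
V₃ = V₁ · ln(z₃/z₀)/ln(z₁/z₀) = 8.29 × 6.3075/2.7714 = 18.8677 m/s

18.9 m/s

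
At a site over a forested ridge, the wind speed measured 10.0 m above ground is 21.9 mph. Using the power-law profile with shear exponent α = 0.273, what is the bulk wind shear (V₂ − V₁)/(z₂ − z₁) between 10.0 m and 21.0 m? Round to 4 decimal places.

0.4470 mph/m

Power law: V₂ = V₁ · (z₂/z₁)^α = 21.9 × (2.1000)^0.273 = 26.8170 mph
ΔV/Δz = (26.8170 − 21.9)/(21.0 − 10.0) = 4.9170/11.0000 = 0.44700 mph/m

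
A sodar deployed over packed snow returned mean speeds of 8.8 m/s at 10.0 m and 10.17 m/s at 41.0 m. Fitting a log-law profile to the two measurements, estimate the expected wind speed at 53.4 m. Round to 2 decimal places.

10.43 m/s

Log law: V ∝ ln(z/z₀). From the pair, with r = V₁/V₂ = 0.86529,
ln z₀ = (ln z₁ − r·ln z₂)/(1 − r) = (2.3026 − 0.86529×3.7136)/0.13471 = -6.7607 → z₀ = 0.001158 m
V₃ = V₁ · ln(z₃/z₀)/ln(z₁/z₀) = 8.8 × 10.7385/9.0633 = 10.4266 m/s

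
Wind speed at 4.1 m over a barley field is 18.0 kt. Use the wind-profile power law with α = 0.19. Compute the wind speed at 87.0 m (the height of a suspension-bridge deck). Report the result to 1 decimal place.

Power-law profile: V₂ = V₁ · (z₂/z₁)^α
V₂ = 18.0 × (87.0/4.1)^0.19 = 18.0 × (21.2195)^0.19
    = 18.0 × 1.7868 = 32.1627 kt

32.2 kt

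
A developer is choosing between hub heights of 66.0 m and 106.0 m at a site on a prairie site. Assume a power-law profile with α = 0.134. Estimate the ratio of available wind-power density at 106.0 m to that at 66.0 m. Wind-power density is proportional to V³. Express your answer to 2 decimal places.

1.21

Speed ratio: V_B/V_A = (z_B/z_A)^α = (106.0/66.0)^0.134 = (1.6061)^0.134 = 1.06555
Power-density ratio: P_B/P_A = (V_B/V_A)³ = (1.06555)³ = 1.20981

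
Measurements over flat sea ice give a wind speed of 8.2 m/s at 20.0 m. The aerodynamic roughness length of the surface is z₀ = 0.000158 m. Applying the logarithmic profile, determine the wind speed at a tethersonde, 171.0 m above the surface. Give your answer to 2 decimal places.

Log law: V(z) ∝ ln(z/z₀), so V₂/V₁ = ln(z₂/z₀) / ln(z₁/z₀).
ln(171.0/0.000158) = 13.8946, ln(20.0/0.000158) = 11.7486
V₂ = 8.2 × 13.8946/11.7486 = 8.2 × 1.1827 = 9.6978 m/s

9.70 m/s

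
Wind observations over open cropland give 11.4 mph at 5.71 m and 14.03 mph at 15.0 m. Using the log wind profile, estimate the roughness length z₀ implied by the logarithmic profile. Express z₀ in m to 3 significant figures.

Log law: V(z) ∝ ln(z/z₀). With r = V₁/V₂ = 11.4/14.03 = 0.81254,
r · ln(z₂/z₀) = ln(z₁/z₀) ⇒ ln z₀ = (ln z₁ − r·ln z₂)/(1 − r)
ln z₀ = (1.74222 − 0.81254×2.70805) / 0.18746 = -2.4443
z₀ = exp(-2.4443) = 0.08679 m

z₀ ≈ 0.0868 m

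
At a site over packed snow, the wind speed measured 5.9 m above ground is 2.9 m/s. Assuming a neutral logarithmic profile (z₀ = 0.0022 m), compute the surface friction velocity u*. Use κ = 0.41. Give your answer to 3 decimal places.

Log law: V(z) = (u*/κ) · ln(z/z₀) ⇒ u* = κ · V / ln(z/z₀)
u* = 0.41 × 2.9 / ln(5.9/0.0022) = 0.41 × 2.9 / 7.8943
   = 1.1890 / 7.8943 = 0.1506 m/s

u* ≈ 0.151 m/s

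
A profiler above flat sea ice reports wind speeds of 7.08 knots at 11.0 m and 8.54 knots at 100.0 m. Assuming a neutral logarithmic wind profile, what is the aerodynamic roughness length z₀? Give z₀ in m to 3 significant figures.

Log law: V(z) ∝ ln(z/z₀). With r = V₁/V₂ = 7.08/8.54 = 0.82904,
r · ln(z₂/z₀) = ln(z₁/z₀) ⇒ ln z₀ = (ln z₁ − r·ln z₂)/(1 − r)
ln z₀ = (2.39790 − 0.82904×4.60517) / 0.17096 = -8.3059
z₀ = exp(-8.3059) = 0.0002471 m

z₀ ≈ 0.000247 m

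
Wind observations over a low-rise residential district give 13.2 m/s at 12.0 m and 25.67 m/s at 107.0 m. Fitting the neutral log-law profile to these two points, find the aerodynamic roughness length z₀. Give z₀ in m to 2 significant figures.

Log law: V(z) ∝ ln(z/z₀). With r = V₁/V₂ = 13.2/25.67 = 0.51422,
r · ln(z₂/z₀) = ln(z₁/z₀) ⇒ ln z₀ = (ln z₁ − r·ln z₂)/(1 − r)
ln z₀ = (2.48491 − 0.51422×4.67283) / 0.48578 = 0.1689
z₀ = exp(0.1689) = 1.184 m

z₀ ≈ 1.2 m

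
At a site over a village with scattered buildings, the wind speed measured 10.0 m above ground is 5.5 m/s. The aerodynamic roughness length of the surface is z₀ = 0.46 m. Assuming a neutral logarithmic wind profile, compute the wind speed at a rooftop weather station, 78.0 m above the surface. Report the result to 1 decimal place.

Log law: V(z) ∝ ln(z/z₀), so V₂/V₁ = ln(z₂/z₀) / ln(z₁/z₀).
ln(78.0/0.46) = 5.1332, ln(10.0/0.46) = 3.0791
V₂ = 5.5 × 5.1332/3.0791 = 5.5 × 1.6671 = 9.1691 m/s

9.2 m/s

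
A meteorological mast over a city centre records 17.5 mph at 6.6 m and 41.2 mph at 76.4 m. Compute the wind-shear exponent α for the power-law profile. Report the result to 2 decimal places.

α ≈ 0.35

Power law: V₂/V₁ = (z₂/z₁)^α ⇒ α = ln(V₂/V₁) / ln(z₂/z₁)
α = ln(41.2/17.5) / ln(76.4/6.6) = ln(2.3543) / ln(11.5758)
  = 0.85624 / 2.44891 = 0.34964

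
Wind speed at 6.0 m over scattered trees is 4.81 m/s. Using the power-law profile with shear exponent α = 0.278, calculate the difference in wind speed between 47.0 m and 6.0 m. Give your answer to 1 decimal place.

Power law: V₂ = V₁ · (z₂/z₁)^α = 4.81 × (7.8333)^0.278 = 8.5244 m/s
ΔV = 8.5244 − 4.81 = 3.7144 m/s

3.7 m/s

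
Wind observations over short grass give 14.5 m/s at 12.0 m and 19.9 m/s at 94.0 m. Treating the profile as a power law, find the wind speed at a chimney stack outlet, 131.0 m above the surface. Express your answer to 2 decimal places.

20.94 m/s

First find α: α = ln(V₂/V₁)/ln(z₂/z₁) = ln(19.9/14.5)/ln(94.0/12.0) = 0.31657/2.05839 = 0.1538
Extrapolate from 94.0 m to 131.0 m: V₃ = 19.9 × (131.0/94.0)^0.1538 = 19.9 × 1.0524 = 20.9422 m/s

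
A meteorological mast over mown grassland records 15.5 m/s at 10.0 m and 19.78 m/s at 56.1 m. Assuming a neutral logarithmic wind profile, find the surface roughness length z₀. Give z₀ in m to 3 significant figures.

Log law: V(z) ∝ ln(z/z₀). With r = V₁/V₂ = 15.5/19.78 = 0.78362,
r · ln(z₂/z₀) = ln(z₁/z₀) ⇒ ln z₀ = (ln z₁ − r·ln z₂)/(1 − r)
ln z₀ = (2.30259 − 0.78362×4.02714) / 0.21638 = -3.9429
z₀ = exp(-3.9429) = 0.01939 m

z₀ ≈ 0.0194 m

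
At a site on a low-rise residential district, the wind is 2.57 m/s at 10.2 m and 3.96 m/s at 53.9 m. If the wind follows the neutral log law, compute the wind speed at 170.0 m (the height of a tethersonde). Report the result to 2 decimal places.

Log law: V ∝ ln(z/z₀). From the pair, with r = V₁/V₂ = 0.64899,
ln z₀ = (ln z₁ − r·ln z₂)/(1 − r) = (2.3224 − 0.64899×3.9871)/0.35101 = -0.7556 → z₀ = 0.4697 m
V₃ = V₁ · ln(z₃/z₀)/ln(z₁/z₀) = 2.57 × 5.8914/3.0780 = 4.9191 m/s

4.92 m/s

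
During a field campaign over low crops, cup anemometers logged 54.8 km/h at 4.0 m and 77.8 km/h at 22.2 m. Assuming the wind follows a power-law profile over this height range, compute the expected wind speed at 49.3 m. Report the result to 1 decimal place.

First find α: α = ln(V₂/V₁)/ln(z₂/z₁) = ln(77.8/54.8)/ln(22.2/4.0) = 0.35045/1.71380 = 0.2045
Extrapolate from 22.2 m to 49.3 m: V₃ = 77.8 × (49.3/22.2)^0.2045 = 77.8 × 1.1772 = 91.5869 km/h

91.6 km/h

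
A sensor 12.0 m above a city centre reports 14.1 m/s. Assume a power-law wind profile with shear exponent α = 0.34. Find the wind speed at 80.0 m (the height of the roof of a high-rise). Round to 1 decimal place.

Power-law profile: V₂ = V₁ · (z₂/z₁)^α
V₂ = 14.1 × (80.0/12.0)^0.34 = 14.1 × (6.6667)^0.34
    = 14.1 × 1.9060 = 26.8750 m/s

26.9 m/s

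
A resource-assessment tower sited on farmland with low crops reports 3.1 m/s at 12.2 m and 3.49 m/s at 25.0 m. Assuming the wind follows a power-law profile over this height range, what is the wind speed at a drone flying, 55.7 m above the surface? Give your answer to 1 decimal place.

4.0 m/s

First find α: α = ln(V₂/V₁)/ln(z₂/z₁) = ln(3.49/3.1)/ln(25.0/12.2) = 0.11850/0.71744 = 0.1652
Extrapolate from 25.0 m to 55.7 m: V₃ = 3.49 × (55.7/25.0)^0.1652 = 3.49 × 1.1415 = 3.9837 m/s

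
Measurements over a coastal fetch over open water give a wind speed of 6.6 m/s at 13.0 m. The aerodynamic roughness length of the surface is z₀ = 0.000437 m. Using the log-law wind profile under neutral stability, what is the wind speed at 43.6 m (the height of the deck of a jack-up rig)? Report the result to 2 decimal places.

Log law: V(z) ∝ ln(z/z₀), so V₂/V₁ = ln(z₂/z₀) / ln(z₁/z₀).
ln(43.6/0.000437) = 11.5106, ln(13.0/0.000437) = 10.3005
V₂ = 6.6 × 11.5106/10.3005 = 6.6 × 1.1175 = 7.3754 m/s

7.38 m/s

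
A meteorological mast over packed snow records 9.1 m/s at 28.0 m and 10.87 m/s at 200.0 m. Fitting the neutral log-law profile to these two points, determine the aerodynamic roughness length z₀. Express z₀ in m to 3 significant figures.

Log law: V(z) ∝ ln(z/z₀). With r = V₁/V₂ = 9.1/10.87 = 0.83717,
r · ln(z₂/z₀) = ln(z₁/z₀) ⇒ ln z₀ = (ln z₁ − r·ln z₂)/(1 − r)
ln z₀ = (3.33220 − 0.83717×5.29832) / 0.16283 = -6.7761
z₀ = exp(-6.7761) = 0.001141 m

z₀ ≈ 0.00114 m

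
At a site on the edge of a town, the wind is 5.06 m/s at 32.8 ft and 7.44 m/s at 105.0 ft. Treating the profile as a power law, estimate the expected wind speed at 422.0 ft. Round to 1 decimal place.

First find α: α = ln(V₂/V₁)/ln(z₂/z₁) = ln(7.44/5.06)/ln(105.0/32.8) = 0.38550/1.16353 = 0.3313
Extrapolate from 105.0 ft to 422.0 ft: V₃ = 7.44 × (422.0/105.0)^0.3313 = 7.44 × 1.5855 = 11.7959 m/s

11.8 m/s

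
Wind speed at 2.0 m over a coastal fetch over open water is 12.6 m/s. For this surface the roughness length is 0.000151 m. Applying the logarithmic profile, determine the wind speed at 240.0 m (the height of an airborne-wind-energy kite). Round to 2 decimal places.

Log law: V(z) ∝ ln(z/z₀), so V₂/V₁ = ln(z₂/z₀) / ln(z₁/z₀).
ln(240.0/0.000151) = 14.2789, ln(2.0/0.000151) = 9.4914
V₂ = 12.6 × 14.2789/9.4914 = 12.6 × 1.5044 = 18.9555 m/s

18.96 m/s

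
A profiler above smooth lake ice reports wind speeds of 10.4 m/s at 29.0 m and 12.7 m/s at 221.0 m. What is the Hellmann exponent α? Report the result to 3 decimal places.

α ≈ 0.098

Power law: V₂/V₁ = (z₂/z₁)^α ⇒ α = ln(V₂/V₁) / ln(z₂/z₁)
α = ln(12.7/10.4) / ln(221.0/29.0) = ln(1.2212) / ln(7.6207)
  = 0.19980 / 2.03087 = 0.09838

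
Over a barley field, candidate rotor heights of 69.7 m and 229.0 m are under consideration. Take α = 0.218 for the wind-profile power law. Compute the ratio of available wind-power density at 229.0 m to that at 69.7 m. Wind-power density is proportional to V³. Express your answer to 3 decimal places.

2.177

Speed ratio: V_B/V_A = (z_B/z_A)^α = (229.0/69.7)^0.218 = (3.2855)^0.218 = 1.29604
Power-density ratio: P_B/P_A = (V_B/V_A)³ = (1.29604)³ = 2.17700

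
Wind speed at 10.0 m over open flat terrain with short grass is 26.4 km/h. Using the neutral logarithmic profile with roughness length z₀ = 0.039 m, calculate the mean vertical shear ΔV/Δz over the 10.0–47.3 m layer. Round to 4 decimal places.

Log law: V₂ = V₁ · ln(z₂/z₀)/ln(z₁/z₀) = 26.4 × 7.1007/5.5468 = 33.7959 km/h
ΔV/Δz = (33.7959 − 26.4)/(47.3 − 10.0) = 7.3959/37.3000 = 0.19828 km/h/m

0.1983 km/h/m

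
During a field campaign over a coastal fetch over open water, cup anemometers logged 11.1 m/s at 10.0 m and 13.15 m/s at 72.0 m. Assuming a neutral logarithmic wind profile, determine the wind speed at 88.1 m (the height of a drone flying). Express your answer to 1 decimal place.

13.4 m/s

Log law: V ∝ ln(z/z₀). From the pair, with r = V₁/V₂ = 0.84411,
ln z₀ = (ln z₁ − r·ln z₂)/(1 − r) = (2.3026 − 0.84411×4.2767)/0.15589 = -8.3863 → z₀ = 0.0002280 m
V₃ = V₁ · ln(z₃/z₀)/ln(z₁/z₀) = 11.1 × 12.8648/10.6889 = 13.3596 m/s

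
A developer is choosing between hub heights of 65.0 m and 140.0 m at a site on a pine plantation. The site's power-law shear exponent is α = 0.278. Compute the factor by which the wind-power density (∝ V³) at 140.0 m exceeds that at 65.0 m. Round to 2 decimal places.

1.90

Speed ratio: V_B/V_A = (z_B/z_A)^α = (140.0/65.0)^0.278 = (2.1538)^0.278 = 1.23775
Power-density ratio: P_B/P_A = (V_B/V_A)³ = (1.23775)³ = 1.89627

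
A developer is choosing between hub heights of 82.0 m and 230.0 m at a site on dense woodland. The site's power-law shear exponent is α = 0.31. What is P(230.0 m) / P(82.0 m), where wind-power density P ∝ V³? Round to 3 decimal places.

Speed ratio: V_B/V_A = (z_B/z_A)^α = (230.0/82.0)^0.31 = (2.8049)^0.31 = 1.37674
Power-density ratio: P_B/P_A = (V_B/V_A)³ = (1.37674)³ = 2.60952

2.610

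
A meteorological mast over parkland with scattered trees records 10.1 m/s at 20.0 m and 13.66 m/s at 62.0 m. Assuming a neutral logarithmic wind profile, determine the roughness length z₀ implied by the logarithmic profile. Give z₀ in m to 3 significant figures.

z₀ ≈ 0.807 m

Log law: V(z) ∝ ln(z/z₀). With r = V₁/V₂ = 10.1/13.66 = 0.73939,
r · ln(z₂/z₀) = ln(z₁/z₀) ⇒ ln z₀ = (ln z₁ − r·ln z₂)/(1 − r)
ln z₀ = (2.99573 − 0.73939×4.12713) / 0.26061 = -0.2141
z₀ = exp(-0.2141) = 0.8072 m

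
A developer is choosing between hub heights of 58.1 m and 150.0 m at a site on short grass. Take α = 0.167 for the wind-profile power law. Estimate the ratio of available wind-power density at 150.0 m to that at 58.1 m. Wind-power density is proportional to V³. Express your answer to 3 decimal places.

Speed ratio: V_B/V_A = (z_B/z_A)^α = (150.0/58.1)^0.167 = (2.5818)^0.167 = 1.17163
Power-density ratio: P_B/P_A = (V_B/V_A)³ = (1.17163)³ = 1.60831

1.608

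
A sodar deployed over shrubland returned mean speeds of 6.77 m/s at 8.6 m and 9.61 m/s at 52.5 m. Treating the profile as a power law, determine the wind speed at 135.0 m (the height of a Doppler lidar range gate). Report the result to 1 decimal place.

First find α: α = ln(V₂/V₁)/ln(z₂/z₁) = ln(9.61/6.77)/ln(52.5/8.6) = 0.35030/1.80905 = 0.1936
Extrapolate from 52.5 m to 135.0 m: V₃ = 9.61 × (135.0/52.5)^0.1936 = 9.61 × 1.2007 = 11.5385 m/s

11.5 m/s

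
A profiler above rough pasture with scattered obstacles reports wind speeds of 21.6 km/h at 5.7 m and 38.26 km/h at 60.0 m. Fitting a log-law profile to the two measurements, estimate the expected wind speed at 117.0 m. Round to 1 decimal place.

Log law: V ∝ ln(z/z₀). From the pair, with r = V₁/V₂ = 0.56456,
ln z₀ = (ln z₁ − r·ln z₂)/(1 − r) = (1.7405 − 0.56456×4.0943)/0.43544 = -1.3114 → z₀ = 0.2694 m
V₃ = V₁ · ln(z₃/z₀)/ln(z₁/z₀) = 21.6 × 6.0736/3.0518 = 42.9867 km/h

43.0 km/h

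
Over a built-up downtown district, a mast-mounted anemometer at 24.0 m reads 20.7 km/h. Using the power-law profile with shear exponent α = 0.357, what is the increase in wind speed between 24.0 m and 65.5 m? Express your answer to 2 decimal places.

Power law: V₂ = V₁ · (z₂/z₁)^α = 20.7 × (2.7292)^0.357 = 29.6233 km/h
ΔV = 29.6233 − 20.7 = 8.9233 km/h

8.92 km/h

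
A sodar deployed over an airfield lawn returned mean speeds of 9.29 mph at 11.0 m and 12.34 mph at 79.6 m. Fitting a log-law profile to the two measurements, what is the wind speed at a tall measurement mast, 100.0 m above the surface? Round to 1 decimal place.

Log law: V ∝ ln(z/z₀). From the pair, with r = V₁/V₂ = 0.75284,
ln z₀ = (ln z₁ − r·ln z₂)/(1 − r) = (2.3979 − 0.75284×4.3770)/0.24716 = -3.6303 → z₀ = 0.02651 m
V₃ = V₁ · ln(z₃/z₀)/ln(z₁/z₀) = 9.29 × 8.2355/6.0282 = 12.6916 mph

12.7 mph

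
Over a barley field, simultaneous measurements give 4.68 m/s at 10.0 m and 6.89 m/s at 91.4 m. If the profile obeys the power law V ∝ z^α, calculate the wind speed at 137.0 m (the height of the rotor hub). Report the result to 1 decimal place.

7.4 m/s

First find α: α = ln(V₂/V₁)/ln(z₂/z₁) = ln(6.89/4.68)/ln(91.4/10.0) = 0.38677/2.21266 = 0.1748
Extrapolate from 91.4 m to 137.0 m: V₃ = 6.89 × (137.0/91.4)^0.1748 = 6.89 × 1.0733 = 7.3951 m/s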